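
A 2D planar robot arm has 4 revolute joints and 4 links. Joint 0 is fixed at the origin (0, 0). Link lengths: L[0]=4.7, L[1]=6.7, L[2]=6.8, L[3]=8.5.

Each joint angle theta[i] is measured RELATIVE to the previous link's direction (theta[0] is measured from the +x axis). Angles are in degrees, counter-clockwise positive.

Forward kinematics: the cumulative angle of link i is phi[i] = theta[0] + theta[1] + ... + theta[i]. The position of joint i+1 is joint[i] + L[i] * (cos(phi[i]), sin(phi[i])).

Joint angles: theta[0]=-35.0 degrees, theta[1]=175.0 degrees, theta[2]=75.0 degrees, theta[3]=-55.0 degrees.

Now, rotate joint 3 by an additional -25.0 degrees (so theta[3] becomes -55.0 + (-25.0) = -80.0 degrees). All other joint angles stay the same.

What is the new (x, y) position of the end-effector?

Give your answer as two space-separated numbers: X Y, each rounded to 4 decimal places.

joint[0] = (0.0000, 0.0000)  (base)
link 0: phi[0] = -35 = -35 deg
  cos(-35 deg) = 0.8192, sin(-35 deg) = -0.5736
  joint[1] = (0.0000, 0.0000) + 4.7 * (0.8192, -0.5736) = (0.0000 + 3.8500, 0.0000 + -2.6958) = (3.8500, -2.6958)
link 1: phi[1] = -35 + 175 = 140 deg
  cos(140 deg) = -0.7660, sin(140 deg) = 0.6428
  joint[2] = (3.8500, -2.6958) + 6.7 * (-0.7660, 0.6428) = (3.8500 + -5.1325, -2.6958 + 4.3067) = (-1.2825, 1.6109)
link 2: phi[2] = -35 + 175 + 75 = 215 deg
  cos(215 deg) = -0.8192, sin(215 deg) = -0.5736
  joint[3] = (-1.2825, 1.6109) + 6.8 * (-0.8192, -0.5736) = (-1.2825 + -5.5702, 1.6109 + -3.9003) = (-6.8527, -2.2895)
link 3: phi[3] = -35 + 175 + 75 + -80 = 135 deg
  cos(135 deg) = -0.7071, sin(135 deg) = 0.7071
  joint[4] = (-6.8527, -2.2895) + 8.5 * (-0.7071, 0.7071) = (-6.8527 + -6.0104, -2.2895 + 6.0104) = (-12.8631, 3.7210)
End effector: (-12.8631, 3.7210)

Answer: -12.8631 3.7210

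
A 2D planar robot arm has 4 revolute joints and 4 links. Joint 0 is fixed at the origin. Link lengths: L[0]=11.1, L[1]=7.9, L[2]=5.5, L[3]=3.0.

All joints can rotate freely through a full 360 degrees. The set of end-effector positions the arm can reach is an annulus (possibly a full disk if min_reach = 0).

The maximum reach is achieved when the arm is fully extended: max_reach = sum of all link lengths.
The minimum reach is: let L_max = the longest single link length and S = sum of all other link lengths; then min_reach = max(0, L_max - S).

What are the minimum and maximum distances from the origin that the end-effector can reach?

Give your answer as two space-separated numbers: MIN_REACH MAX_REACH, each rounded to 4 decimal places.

Link lengths: [11.1, 7.9, 5.5, 3.0]
max_reach = 11.1 + 7.9 + 5.5 + 3 = 27.5
L_max = max([11.1, 7.9, 5.5, 3.0]) = 11.1
S (sum of others) = 27.5 - 11.1 = 16.4
min_reach = max(0, 11.1 - 16.4) = max(0, -5.3) = 0

Answer: 0.0000 27.5000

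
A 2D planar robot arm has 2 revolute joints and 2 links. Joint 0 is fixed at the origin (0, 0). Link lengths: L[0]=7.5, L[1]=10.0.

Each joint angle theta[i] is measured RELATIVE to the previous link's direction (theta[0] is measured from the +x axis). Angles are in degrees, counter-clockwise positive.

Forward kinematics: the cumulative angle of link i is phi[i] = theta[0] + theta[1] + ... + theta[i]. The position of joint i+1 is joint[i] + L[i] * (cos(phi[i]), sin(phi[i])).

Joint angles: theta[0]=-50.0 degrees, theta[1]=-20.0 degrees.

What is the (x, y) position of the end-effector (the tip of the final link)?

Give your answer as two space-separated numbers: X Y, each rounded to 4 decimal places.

joint[0] = (0.0000, 0.0000)  (base)
link 0: phi[0] = -50 = -50 deg
  cos(-50 deg) = 0.6428, sin(-50 deg) = -0.7660
  joint[1] = (0.0000, 0.0000) + 7.5 * (0.6428, -0.7660) = (0.0000 + 4.8209, 0.0000 + -5.7453) = (4.8209, -5.7453)
link 1: phi[1] = -50 + -20 = -70 deg
  cos(-70 deg) = 0.3420, sin(-70 deg) = -0.9397
  joint[2] = (4.8209, -5.7453) + 10 * (0.3420, -0.9397) = (4.8209 + 3.4202, -5.7453 + -9.3969) = (8.2411, -15.1423)
End effector: (8.2411, -15.1423)

Answer: 8.2411 -15.1423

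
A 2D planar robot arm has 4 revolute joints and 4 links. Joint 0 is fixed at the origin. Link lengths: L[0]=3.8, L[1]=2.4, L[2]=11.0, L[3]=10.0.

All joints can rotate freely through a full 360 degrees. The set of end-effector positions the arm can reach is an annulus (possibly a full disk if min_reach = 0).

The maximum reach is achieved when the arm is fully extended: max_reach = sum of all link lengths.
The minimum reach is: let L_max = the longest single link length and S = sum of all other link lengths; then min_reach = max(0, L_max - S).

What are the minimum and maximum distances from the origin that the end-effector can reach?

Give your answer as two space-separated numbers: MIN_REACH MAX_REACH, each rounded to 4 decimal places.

Link lengths: [3.8, 2.4, 11.0, 10.0]
max_reach = 3.8 + 2.4 + 11 + 10 = 27.2
L_max = max([3.8, 2.4, 11.0, 10.0]) = 11
S (sum of others) = 27.2 - 11 = 16.2
min_reach = max(0, 11 - 16.2) = max(0, -5.2) = 0

Answer: 0.0000 27.2000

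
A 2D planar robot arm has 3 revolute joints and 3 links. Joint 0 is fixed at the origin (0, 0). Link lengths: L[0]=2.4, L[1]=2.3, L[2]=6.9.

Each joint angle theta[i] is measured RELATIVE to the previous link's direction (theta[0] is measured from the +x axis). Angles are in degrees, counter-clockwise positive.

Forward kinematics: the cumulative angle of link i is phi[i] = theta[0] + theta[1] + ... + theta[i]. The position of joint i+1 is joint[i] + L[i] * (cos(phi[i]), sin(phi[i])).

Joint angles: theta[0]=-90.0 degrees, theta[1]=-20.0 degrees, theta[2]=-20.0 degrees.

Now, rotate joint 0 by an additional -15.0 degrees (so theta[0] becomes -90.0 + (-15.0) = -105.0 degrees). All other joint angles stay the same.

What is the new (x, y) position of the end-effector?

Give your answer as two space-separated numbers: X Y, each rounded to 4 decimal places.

joint[0] = (0.0000, 0.0000)  (base)
link 0: phi[0] = -105 = -105 deg
  cos(-105 deg) = -0.2588, sin(-105 deg) = -0.9659
  joint[1] = (0.0000, 0.0000) + 2.4 * (-0.2588, -0.9659) = (0.0000 + -0.6212, 0.0000 + -2.3182) = (-0.6212, -2.3182)
link 1: phi[1] = -105 + -20 = -125 deg
  cos(-125 deg) = -0.5736, sin(-125 deg) = -0.8192
  joint[2] = (-0.6212, -2.3182) + 2.3 * (-0.5736, -0.8192) = (-0.6212 + -1.3192, -2.3182 + -1.8840) = (-1.9404, -4.2023)
link 2: phi[2] = -105 + -20 + -20 = -145 deg
  cos(-145 deg) = -0.8192, sin(-145 deg) = -0.5736
  joint[3] = (-1.9404, -4.2023) + 6.9 * (-0.8192, -0.5736) = (-1.9404 + -5.6521, -4.2023 + -3.9577) = (-7.5925, -8.1599)
End effector: (-7.5925, -8.1599)

Answer: -7.5925 -8.1599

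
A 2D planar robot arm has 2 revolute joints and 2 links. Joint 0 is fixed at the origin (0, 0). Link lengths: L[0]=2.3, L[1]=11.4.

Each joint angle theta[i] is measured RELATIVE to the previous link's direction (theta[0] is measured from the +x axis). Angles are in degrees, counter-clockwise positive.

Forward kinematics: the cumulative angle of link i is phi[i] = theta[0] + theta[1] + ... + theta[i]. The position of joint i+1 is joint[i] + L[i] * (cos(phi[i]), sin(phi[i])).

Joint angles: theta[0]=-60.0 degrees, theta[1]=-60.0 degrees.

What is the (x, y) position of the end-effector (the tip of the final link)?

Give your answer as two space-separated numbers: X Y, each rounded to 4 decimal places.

Answer: -4.5500 -11.8645

Derivation:
joint[0] = (0.0000, 0.0000)  (base)
link 0: phi[0] = -60 = -60 deg
  cos(-60 deg) = 0.5000, sin(-60 deg) = -0.8660
  joint[1] = (0.0000, 0.0000) + 2.3 * (0.5000, -0.8660) = (0.0000 + 1.1500, 0.0000 + -1.9919) = (1.1500, -1.9919)
link 1: phi[1] = -60 + -60 = -120 deg
  cos(-120 deg) = -0.5000, sin(-120 deg) = -0.8660
  joint[2] = (1.1500, -1.9919) + 11.4 * (-0.5000, -0.8660) = (1.1500 + -5.7000, -1.9919 + -9.8727) = (-4.5500, -11.8645)
End effector: (-4.5500, -11.8645)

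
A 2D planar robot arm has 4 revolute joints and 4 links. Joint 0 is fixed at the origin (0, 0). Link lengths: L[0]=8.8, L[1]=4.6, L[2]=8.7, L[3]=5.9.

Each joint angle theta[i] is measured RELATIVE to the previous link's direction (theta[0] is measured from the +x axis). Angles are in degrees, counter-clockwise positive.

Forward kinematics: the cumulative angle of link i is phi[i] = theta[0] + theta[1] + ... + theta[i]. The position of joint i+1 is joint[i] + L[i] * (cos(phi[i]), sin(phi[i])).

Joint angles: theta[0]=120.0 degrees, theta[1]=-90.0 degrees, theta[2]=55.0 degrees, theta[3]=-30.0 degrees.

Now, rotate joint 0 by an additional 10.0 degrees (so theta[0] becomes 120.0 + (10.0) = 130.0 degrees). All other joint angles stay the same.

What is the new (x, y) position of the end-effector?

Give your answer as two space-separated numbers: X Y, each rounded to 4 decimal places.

Answer: -0.3975 23.7121

Derivation:
joint[0] = (0.0000, 0.0000)  (base)
link 0: phi[0] = 130 = 130 deg
  cos(130 deg) = -0.6428, sin(130 deg) = 0.7660
  joint[1] = (0.0000, 0.0000) + 8.8 * (-0.6428, 0.7660) = (0.0000 + -5.6565, 0.0000 + 6.7412) = (-5.6565, 6.7412)
link 1: phi[1] = 130 + -90 = 40 deg
  cos(40 deg) = 0.7660, sin(40 deg) = 0.6428
  joint[2] = (-5.6565, 6.7412) + 4.6 * (0.7660, 0.6428) = (-5.6565 + 3.5238, 6.7412 + 2.9568) = (-2.1327, 9.6980)
link 2: phi[2] = 130 + -90 + 55 = 95 deg
  cos(95 deg) = -0.0872, sin(95 deg) = 0.9962
  joint[3] = (-2.1327, 9.6980) + 8.7 * (-0.0872, 0.9962) = (-2.1327 + -0.7583, 9.6980 + 8.6669) = (-2.8910, 18.3649)
link 3: phi[3] = 130 + -90 + 55 + -30 = 65 deg
  cos(65 deg) = 0.4226, sin(65 deg) = 0.9063
  joint[4] = (-2.8910, 18.3649) + 5.9 * (0.4226, 0.9063) = (-2.8910 + 2.4934, 18.3649 + 5.3472) = (-0.3975, 23.7121)
End effector: (-0.3975, 23.7121)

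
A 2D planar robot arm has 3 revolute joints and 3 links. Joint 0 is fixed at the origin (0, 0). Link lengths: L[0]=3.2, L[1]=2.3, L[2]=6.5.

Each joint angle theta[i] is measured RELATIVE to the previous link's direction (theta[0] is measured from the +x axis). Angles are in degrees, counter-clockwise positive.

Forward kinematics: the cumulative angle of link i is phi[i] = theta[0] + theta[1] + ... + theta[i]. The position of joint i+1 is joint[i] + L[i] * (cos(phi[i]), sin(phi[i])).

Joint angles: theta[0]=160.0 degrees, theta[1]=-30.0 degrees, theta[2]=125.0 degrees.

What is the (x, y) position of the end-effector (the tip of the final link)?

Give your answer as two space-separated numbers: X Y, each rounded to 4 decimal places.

Answer: -6.1678 -3.4222

Derivation:
joint[0] = (0.0000, 0.0000)  (base)
link 0: phi[0] = 160 = 160 deg
  cos(160 deg) = -0.9397, sin(160 deg) = 0.3420
  joint[1] = (0.0000, 0.0000) + 3.2 * (-0.9397, 0.3420) = (0.0000 + -3.0070, 0.0000 + 1.0945) = (-3.0070, 1.0945)
link 1: phi[1] = 160 + -30 = 130 deg
  cos(130 deg) = -0.6428, sin(130 deg) = 0.7660
  joint[2] = (-3.0070, 1.0945) + 2.3 * (-0.6428, 0.7660) = (-3.0070 + -1.4784, 1.0945 + 1.7619) = (-4.4854, 2.8564)
link 2: phi[2] = 160 + -30 + 125 = 255 deg
  cos(255 deg) = -0.2588, sin(255 deg) = -0.9659
  joint[3] = (-4.4854, 2.8564) + 6.5 * (-0.2588, -0.9659) = (-4.4854 + -1.6823, 2.8564 + -6.2785) = (-6.1678, -3.4222)
End effector: (-6.1678, -3.4222)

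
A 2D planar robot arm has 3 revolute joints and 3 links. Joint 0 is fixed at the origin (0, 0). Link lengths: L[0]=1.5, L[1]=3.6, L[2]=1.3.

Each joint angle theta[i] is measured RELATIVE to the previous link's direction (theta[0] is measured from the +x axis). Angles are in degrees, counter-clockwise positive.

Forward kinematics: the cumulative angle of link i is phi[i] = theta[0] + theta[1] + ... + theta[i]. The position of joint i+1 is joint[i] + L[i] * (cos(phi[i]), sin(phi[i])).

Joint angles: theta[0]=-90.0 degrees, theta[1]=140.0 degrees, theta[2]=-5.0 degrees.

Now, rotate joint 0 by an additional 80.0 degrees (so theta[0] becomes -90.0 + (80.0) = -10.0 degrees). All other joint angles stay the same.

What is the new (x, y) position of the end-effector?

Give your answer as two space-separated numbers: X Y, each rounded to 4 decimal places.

joint[0] = (0.0000, 0.0000)  (base)
link 0: phi[0] = -10 = -10 deg
  cos(-10 deg) = 0.9848, sin(-10 deg) = -0.1736
  joint[1] = (0.0000, 0.0000) + 1.5 * (0.9848, -0.1736) = (0.0000 + 1.4772, 0.0000 + -0.2605) = (1.4772, -0.2605)
link 1: phi[1] = -10 + 140 = 130 deg
  cos(130 deg) = -0.6428, sin(130 deg) = 0.7660
  joint[2] = (1.4772, -0.2605) + 3.6 * (-0.6428, 0.7660) = (1.4772 + -2.3140, -0.2605 + 2.7578) = (-0.8368, 2.4973)
link 2: phi[2] = -10 + 140 + -5 = 125 deg
  cos(125 deg) = -0.5736, sin(125 deg) = 0.8192
  joint[3] = (-0.8368, 2.4973) + 1.3 * (-0.5736, 0.8192) = (-0.8368 + -0.7456, 2.4973 + 1.0649) = (-1.5825, 3.5622)
End effector: (-1.5825, 3.5622)

Answer: -1.5825 3.5622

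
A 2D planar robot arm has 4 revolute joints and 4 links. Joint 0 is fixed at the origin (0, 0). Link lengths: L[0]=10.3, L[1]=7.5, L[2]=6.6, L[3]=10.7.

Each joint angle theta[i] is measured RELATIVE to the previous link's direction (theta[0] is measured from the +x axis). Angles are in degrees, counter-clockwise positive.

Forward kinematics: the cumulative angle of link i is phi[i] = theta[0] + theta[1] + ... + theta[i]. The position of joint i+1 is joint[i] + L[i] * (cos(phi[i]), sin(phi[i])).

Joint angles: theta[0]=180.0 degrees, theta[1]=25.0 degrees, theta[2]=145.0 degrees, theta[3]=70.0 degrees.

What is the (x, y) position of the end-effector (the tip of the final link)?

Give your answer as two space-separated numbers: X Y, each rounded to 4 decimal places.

joint[0] = (0.0000, 0.0000)  (base)
link 0: phi[0] = 180 = 180 deg
  cos(180 deg) = -1.0000, sin(180 deg) = 0.0000
  joint[1] = (0.0000, 0.0000) + 10.3 * (-1.0000, 0.0000) = (0.0000 + -10.3000, 0.0000 + 0.0000) = (-10.3000, 0.0000)
link 1: phi[1] = 180 + 25 = 205 deg
  cos(205 deg) = -0.9063, sin(205 deg) = -0.4226
  joint[2] = (-10.3000, 0.0000) + 7.5 * (-0.9063, -0.4226) = (-10.3000 + -6.7973, 0.0000 + -3.1696) = (-17.0973, -3.1696)
link 2: phi[2] = 180 + 25 + 145 = 350 deg
  cos(350 deg) = 0.9848, sin(350 deg) = -0.1736
  joint[3] = (-17.0973, -3.1696) + 6.6 * (0.9848, -0.1736) = (-17.0973 + 6.4997, -3.1696 + -1.1461) = (-10.5976, -4.3157)
link 3: phi[3] = 180 + 25 + 145 + 70 = 420 deg
  cos(420 deg) = 0.5000, sin(420 deg) = 0.8660
  joint[4] = (-10.5976, -4.3157) + 10.7 * (0.5000, 0.8660) = (-10.5976 + 5.3500, -4.3157 + 9.2665) = (-5.2476, 4.9508)
End effector: (-5.2476, 4.9508)

Answer: -5.2476 4.9508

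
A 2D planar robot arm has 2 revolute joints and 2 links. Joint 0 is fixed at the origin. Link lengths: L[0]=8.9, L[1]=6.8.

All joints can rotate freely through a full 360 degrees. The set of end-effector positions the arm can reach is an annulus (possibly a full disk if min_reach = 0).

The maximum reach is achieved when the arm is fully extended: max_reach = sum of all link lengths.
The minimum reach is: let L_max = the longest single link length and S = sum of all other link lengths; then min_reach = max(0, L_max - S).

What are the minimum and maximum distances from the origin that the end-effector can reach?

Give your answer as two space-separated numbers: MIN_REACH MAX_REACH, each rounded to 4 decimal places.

Link lengths: [8.9, 6.8]
max_reach = 8.9 + 6.8 = 15.7
L_max = max([8.9, 6.8]) = 8.9
S (sum of others) = 15.7 - 8.9 = 6.8
min_reach = max(0, 8.9 - 6.8) = max(0, 2.1) = 2.1

Answer: 2.1000 15.7000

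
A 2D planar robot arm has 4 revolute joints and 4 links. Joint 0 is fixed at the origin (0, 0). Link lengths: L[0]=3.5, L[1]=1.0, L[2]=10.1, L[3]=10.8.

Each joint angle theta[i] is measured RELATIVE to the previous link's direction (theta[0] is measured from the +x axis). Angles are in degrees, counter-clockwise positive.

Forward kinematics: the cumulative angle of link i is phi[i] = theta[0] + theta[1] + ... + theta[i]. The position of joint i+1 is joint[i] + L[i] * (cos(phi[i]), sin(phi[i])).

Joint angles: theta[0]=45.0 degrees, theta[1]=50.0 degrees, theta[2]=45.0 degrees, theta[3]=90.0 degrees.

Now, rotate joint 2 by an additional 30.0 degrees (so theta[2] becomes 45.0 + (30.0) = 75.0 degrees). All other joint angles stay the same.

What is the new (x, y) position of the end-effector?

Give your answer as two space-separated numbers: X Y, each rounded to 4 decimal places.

Answer: -9.4342 -5.4110

Derivation:
joint[0] = (0.0000, 0.0000)  (base)
link 0: phi[0] = 45 = 45 deg
  cos(45 deg) = 0.7071, sin(45 deg) = 0.7071
  joint[1] = (0.0000, 0.0000) + 3.5 * (0.7071, 0.7071) = (0.0000 + 2.4749, 0.0000 + 2.4749) = (2.4749, 2.4749)
link 1: phi[1] = 45 + 50 = 95 deg
  cos(95 deg) = -0.0872, sin(95 deg) = 0.9962
  joint[2] = (2.4749, 2.4749) + 1 * (-0.0872, 0.9962) = (2.4749 + -0.0872, 2.4749 + 0.9962) = (2.3877, 3.4711)
link 2: phi[2] = 45 + 50 + 75 = 170 deg
  cos(170 deg) = -0.9848, sin(170 deg) = 0.1736
  joint[3] = (2.3877, 3.4711) + 10.1 * (-0.9848, 0.1736) = (2.3877 + -9.9466, 3.4711 + 1.7538) = (-7.5588, 5.2249)
link 3: phi[3] = 45 + 50 + 75 + 90 = 260 deg
  cos(260 deg) = -0.1736, sin(260 deg) = -0.9848
  joint[4] = (-7.5588, 5.2249) + 10.8 * (-0.1736, -0.9848) = (-7.5588 + -1.8754, 5.2249 + -10.6359) = (-9.4342, -5.4110)
End effector: (-9.4342, -5.4110)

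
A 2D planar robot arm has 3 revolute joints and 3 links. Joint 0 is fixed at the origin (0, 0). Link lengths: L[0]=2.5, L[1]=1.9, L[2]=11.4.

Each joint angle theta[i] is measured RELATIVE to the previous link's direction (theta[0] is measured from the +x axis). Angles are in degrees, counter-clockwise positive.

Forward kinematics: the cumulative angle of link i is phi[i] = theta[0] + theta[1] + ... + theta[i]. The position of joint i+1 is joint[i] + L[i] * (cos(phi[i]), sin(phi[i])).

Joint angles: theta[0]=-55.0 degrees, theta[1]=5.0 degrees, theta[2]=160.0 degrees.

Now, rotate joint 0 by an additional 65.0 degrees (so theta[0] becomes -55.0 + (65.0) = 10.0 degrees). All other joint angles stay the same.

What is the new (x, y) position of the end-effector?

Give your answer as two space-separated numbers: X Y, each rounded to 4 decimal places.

joint[0] = (0.0000, 0.0000)  (base)
link 0: phi[0] = 10 = 10 deg
  cos(10 deg) = 0.9848, sin(10 deg) = 0.1736
  joint[1] = (0.0000, 0.0000) + 2.5 * (0.9848, 0.1736) = (0.0000 + 2.4620, 0.0000 + 0.4341) = (2.4620, 0.4341)
link 1: phi[1] = 10 + 5 = 15 deg
  cos(15 deg) = 0.9659, sin(15 deg) = 0.2588
  joint[2] = (2.4620, 0.4341) + 1.9 * (0.9659, 0.2588) = (2.4620 + 1.8353, 0.4341 + 0.4918) = (4.2973, 0.9259)
link 2: phi[2] = 10 + 5 + 160 = 175 deg
  cos(175 deg) = -0.9962, sin(175 deg) = 0.0872
  joint[3] = (4.2973, 0.9259) + 11.4 * (-0.9962, 0.0872) = (4.2973 + -11.3566, 0.9259 + 0.9936) = (-7.0593, 1.9195)
End effector: (-7.0593, 1.9195)

Answer: -7.0593 1.9195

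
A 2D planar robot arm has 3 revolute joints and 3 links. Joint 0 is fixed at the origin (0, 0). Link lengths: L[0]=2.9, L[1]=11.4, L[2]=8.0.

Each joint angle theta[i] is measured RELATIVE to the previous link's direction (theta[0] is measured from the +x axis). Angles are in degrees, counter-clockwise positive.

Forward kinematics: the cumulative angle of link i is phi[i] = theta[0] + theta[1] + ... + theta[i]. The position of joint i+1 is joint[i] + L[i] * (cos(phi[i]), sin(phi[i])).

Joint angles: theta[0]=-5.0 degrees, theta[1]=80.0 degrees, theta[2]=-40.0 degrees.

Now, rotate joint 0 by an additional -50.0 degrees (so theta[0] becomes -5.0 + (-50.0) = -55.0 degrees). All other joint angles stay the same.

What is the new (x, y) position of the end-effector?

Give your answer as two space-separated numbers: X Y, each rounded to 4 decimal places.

joint[0] = (0.0000, 0.0000)  (base)
link 0: phi[0] = -55 = -55 deg
  cos(-55 deg) = 0.5736, sin(-55 deg) = -0.8192
  joint[1] = (0.0000, 0.0000) + 2.9 * (0.5736, -0.8192) = (0.0000 + 1.6634, 0.0000 + -2.3755) = (1.6634, -2.3755)
link 1: phi[1] = -55 + 80 = 25 deg
  cos(25 deg) = 0.9063, sin(25 deg) = 0.4226
  joint[2] = (1.6634, -2.3755) + 11.4 * (0.9063, 0.4226) = (1.6634 + 10.3319, -2.3755 + 4.8178) = (11.9953, 2.4423)
link 2: phi[2] = -55 + 80 + -40 = -15 deg
  cos(-15 deg) = 0.9659, sin(-15 deg) = -0.2588
  joint[3] = (11.9953, 2.4423) + 8 * (0.9659, -0.2588) = (11.9953 + 7.7274, 2.4423 + -2.0706) = (19.7227, 0.3718)
End effector: (19.7227, 0.3718)

Answer: 19.7227 0.3718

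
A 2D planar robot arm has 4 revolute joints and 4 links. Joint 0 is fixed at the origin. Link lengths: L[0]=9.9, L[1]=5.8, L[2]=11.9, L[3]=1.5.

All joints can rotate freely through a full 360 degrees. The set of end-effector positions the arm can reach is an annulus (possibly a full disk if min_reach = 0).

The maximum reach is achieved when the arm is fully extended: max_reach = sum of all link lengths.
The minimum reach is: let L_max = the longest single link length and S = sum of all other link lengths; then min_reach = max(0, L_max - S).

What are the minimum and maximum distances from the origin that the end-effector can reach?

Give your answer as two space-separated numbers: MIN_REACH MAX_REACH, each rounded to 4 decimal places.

Link lengths: [9.9, 5.8, 11.9, 1.5]
max_reach = 9.9 + 5.8 + 11.9 + 1.5 = 29.1
L_max = max([9.9, 5.8, 11.9, 1.5]) = 11.9
S (sum of others) = 29.1 - 11.9 = 17.2
min_reach = max(0, 11.9 - 17.2) = max(0, -5.3) = 0

Answer: 0.0000 29.1000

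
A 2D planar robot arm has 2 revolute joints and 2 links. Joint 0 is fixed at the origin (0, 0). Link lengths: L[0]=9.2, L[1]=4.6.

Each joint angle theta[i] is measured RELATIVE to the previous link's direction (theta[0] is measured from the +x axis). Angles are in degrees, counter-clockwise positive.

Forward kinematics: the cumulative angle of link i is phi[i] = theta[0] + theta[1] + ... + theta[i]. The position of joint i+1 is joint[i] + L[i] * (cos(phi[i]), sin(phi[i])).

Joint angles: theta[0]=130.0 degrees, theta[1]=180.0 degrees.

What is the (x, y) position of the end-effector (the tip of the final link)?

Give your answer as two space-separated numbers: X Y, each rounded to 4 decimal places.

Answer: -2.9568 3.5238

Derivation:
joint[0] = (0.0000, 0.0000)  (base)
link 0: phi[0] = 130 = 130 deg
  cos(130 deg) = -0.6428, sin(130 deg) = 0.7660
  joint[1] = (0.0000, 0.0000) + 9.2 * (-0.6428, 0.7660) = (0.0000 + -5.9136, 0.0000 + 7.0476) = (-5.9136, 7.0476)
link 1: phi[1] = 130 + 180 = 310 deg
  cos(310 deg) = 0.6428, sin(310 deg) = -0.7660
  joint[2] = (-5.9136, 7.0476) + 4.6 * (0.6428, -0.7660) = (-5.9136 + 2.9568, 7.0476 + -3.5238) = (-2.9568, 3.5238)
End effector: (-2.9568, 3.5238)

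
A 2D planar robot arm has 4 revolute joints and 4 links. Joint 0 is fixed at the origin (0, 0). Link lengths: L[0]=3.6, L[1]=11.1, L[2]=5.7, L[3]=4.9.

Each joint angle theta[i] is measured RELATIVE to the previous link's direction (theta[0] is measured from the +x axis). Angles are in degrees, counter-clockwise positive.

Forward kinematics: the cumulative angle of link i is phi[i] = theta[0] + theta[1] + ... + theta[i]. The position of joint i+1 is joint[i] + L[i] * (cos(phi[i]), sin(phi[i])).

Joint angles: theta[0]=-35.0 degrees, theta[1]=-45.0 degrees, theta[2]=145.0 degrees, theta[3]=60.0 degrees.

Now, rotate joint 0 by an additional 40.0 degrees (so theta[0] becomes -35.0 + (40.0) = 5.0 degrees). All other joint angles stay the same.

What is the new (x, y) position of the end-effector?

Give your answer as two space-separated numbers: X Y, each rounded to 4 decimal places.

Answer: 5.8811 -0.0472

Derivation:
joint[0] = (0.0000, 0.0000)  (base)
link 0: phi[0] = 5 = 5 deg
  cos(5 deg) = 0.9962, sin(5 deg) = 0.0872
  joint[1] = (0.0000, 0.0000) + 3.6 * (0.9962, 0.0872) = (0.0000 + 3.5863, 0.0000 + 0.3138) = (3.5863, 0.3138)
link 1: phi[1] = 5 + -45 = -40 deg
  cos(-40 deg) = 0.7660, sin(-40 deg) = -0.6428
  joint[2] = (3.5863, 0.3138) + 11.1 * (0.7660, -0.6428) = (3.5863 + 8.5031, 0.3138 + -7.1349) = (12.0894, -6.8212)
link 2: phi[2] = 5 + -45 + 145 = 105 deg
  cos(105 deg) = -0.2588, sin(105 deg) = 0.9659
  joint[3] = (12.0894, -6.8212) + 5.7 * (-0.2588, 0.9659) = (12.0894 + -1.4753, -6.8212 + 5.5058) = (10.6141, -1.3154)
link 3: phi[3] = 5 + -45 + 145 + 60 = 165 deg
  cos(165 deg) = -0.9659, sin(165 deg) = 0.2588
  joint[4] = (10.6141, -1.3154) + 4.9 * (-0.9659, 0.2588) = (10.6141 + -4.7330, -1.3154 + 1.2682) = (5.8811, -0.0472)
End effector: (5.8811, -0.0472)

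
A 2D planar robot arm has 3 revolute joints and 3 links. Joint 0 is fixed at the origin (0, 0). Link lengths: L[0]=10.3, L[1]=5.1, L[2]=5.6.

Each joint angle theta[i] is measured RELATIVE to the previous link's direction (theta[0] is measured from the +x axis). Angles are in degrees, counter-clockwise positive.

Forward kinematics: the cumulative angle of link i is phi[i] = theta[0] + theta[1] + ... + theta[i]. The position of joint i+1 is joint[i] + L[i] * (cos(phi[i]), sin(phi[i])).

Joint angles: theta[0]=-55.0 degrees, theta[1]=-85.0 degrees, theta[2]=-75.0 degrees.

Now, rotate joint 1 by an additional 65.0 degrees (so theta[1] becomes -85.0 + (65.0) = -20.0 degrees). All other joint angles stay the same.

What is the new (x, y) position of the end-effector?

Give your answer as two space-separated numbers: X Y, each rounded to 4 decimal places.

Answer: 2.3781 -16.1635

Derivation:
joint[0] = (0.0000, 0.0000)  (base)
link 0: phi[0] = -55 = -55 deg
  cos(-55 deg) = 0.5736, sin(-55 deg) = -0.8192
  joint[1] = (0.0000, 0.0000) + 10.3 * (0.5736, -0.8192) = (0.0000 + 5.9078, 0.0000 + -8.4373) = (5.9078, -8.4373)
link 1: phi[1] = -55 + -20 = -75 deg
  cos(-75 deg) = 0.2588, sin(-75 deg) = -0.9659
  joint[2] = (5.9078, -8.4373) + 5.1 * (0.2588, -0.9659) = (5.9078 + 1.3200, -8.4373 + -4.9262) = (7.2278, -13.3635)
link 2: phi[2] = -55 + -20 + -75 = -150 deg
  cos(-150 deg) = -0.8660, sin(-150 deg) = -0.5000
  joint[3] = (7.2278, -13.3635) + 5.6 * (-0.8660, -0.5000) = (7.2278 + -4.8497, -13.3635 + -2.8000) = (2.3781, -16.1635)
End effector: (2.3781, -16.1635)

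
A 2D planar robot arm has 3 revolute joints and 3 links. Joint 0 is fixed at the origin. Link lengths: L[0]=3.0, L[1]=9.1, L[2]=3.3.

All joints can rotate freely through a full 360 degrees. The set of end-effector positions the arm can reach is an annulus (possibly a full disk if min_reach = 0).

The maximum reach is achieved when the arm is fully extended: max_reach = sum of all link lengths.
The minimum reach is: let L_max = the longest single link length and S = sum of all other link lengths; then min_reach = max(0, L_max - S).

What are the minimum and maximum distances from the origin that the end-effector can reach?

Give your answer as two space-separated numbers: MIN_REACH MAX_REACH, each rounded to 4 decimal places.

Answer: 2.8000 15.4000

Derivation:
Link lengths: [3.0, 9.1, 3.3]
max_reach = 3 + 9.1 + 3.3 = 15.4
L_max = max([3.0, 9.1, 3.3]) = 9.1
S (sum of others) = 15.4 - 9.1 = 6.3
min_reach = max(0, 9.1 - 6.3) = max(0, 2.8) = 2.8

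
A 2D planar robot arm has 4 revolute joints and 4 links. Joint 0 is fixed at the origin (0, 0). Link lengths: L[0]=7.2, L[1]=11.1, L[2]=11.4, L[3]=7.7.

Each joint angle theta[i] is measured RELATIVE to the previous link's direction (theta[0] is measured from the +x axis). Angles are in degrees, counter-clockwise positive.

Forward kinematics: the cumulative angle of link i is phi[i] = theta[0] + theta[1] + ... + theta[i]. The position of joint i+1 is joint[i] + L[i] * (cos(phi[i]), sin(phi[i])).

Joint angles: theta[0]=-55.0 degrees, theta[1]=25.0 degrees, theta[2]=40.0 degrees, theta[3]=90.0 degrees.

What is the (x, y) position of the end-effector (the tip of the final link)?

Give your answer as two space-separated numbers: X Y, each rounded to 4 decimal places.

Answer: 23.6323 -1.8853

Derivation:
joint[0] = (0.0000, 0.0000)  (base)
link 0: phi[0] = -55 = -55 deg
  cos(-55 deg) = 0.5736, sin(-55 deg) = -0.8192
  joint[1] = (0.0000, 0.0000) + 7.2 * (0.5736, -0.8192) = (0.0000 + 4.1298, 0.0000 + -5.8979) = (4.1298, -5.8979)
link 1: phi[1] = -55 + 25 = -30 deg
  cos(-30 deg) = 0.8660, sin(-30 deg) = -0.5000
  joint[2] = (4.1298, -5.8979) + 11.1 * (0.8660, -0.5000) = (4.1298 + 9.6129, -5.8979 + -5.5500) = (13.7426, -11.4479)
link 2: phi[2] = -55 + 25 + 40 = 10 deg
  cos(10 deg) = 0.9848, sin(10 deg) = 0.1736
  joint[3] = (13.7426, -11.4479) + 11.4 * (0.9848, 0.1736) = (13.7426 + 11.2268, -11.4479 + 1.9796) = (24.9694, -9.4683)
link 3: phi[3] = -55 + 25 + 40 + 90 = 100 deg
  cos(100 deg) = -0.1736, sin(100 deg) = 0.9848
  joint[4] = (24.9694, -9.4683) + 7.7 * (-0.1736, 0.9848) = (24.9694 + -1.3371, -9.4683 + 7.5830) = (23.6323, -1.8853)
End effector: (23.6323, -1.8853)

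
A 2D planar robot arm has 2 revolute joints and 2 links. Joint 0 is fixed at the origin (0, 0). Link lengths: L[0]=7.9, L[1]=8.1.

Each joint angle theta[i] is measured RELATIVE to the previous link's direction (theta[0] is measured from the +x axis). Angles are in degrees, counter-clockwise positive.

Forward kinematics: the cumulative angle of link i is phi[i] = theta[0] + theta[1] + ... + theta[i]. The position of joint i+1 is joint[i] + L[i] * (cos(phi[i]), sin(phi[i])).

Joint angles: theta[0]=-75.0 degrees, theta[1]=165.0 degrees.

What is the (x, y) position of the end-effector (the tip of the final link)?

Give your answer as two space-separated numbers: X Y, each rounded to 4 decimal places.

joint[0] = (0.0000, 0.0000)  (base)
link 0: phi[0] = -75 = -75 deg
  cos(-75 deg) = 0.2588, sin(-75 deg) = -0.9659
  joint[1] = (0.0000, 0.0000) + 7.9 * (0.2588, -0.9659) = (0.0000 + 2.0447, 0.0000 + -7.6308) = (2.0447, -7.6308)
link 1: phi[1] = -75 + 165 = 90 deg
  cos(90 deg) = 0.0000, sin(90 deg) = 1.0000
  joint[2] = (2.0447, -7.6308) + 8.1 * (0.0000, 1.0000) = (2.0447 + 0.0000, -7.6308 + 8.1000) = (2.0447, 0.4692)
End effector: (2.0447, 0.4692)

Answer: 2.0447 0.4692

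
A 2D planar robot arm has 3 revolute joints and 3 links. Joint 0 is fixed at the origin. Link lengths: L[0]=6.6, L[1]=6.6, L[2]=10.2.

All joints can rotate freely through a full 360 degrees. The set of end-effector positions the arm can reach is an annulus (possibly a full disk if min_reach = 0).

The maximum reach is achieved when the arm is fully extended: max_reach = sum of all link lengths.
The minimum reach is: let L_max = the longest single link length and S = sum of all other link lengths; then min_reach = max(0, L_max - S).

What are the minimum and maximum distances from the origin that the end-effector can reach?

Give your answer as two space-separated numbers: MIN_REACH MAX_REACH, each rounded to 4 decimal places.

Link lengths: [6.6, 6.6, 10.2]
max_reach = 6.6 + 6.6 + 10.2 = 23.4
L_max = max([6.6, 6.6, 10.2]) = 10.2
S (sum of others) = 23.4 - 10.2 = 13.2
min_reach = max(0, 10.2 - 13.2) = max(0, -3) = 0

Answer: 0.0000 23.4000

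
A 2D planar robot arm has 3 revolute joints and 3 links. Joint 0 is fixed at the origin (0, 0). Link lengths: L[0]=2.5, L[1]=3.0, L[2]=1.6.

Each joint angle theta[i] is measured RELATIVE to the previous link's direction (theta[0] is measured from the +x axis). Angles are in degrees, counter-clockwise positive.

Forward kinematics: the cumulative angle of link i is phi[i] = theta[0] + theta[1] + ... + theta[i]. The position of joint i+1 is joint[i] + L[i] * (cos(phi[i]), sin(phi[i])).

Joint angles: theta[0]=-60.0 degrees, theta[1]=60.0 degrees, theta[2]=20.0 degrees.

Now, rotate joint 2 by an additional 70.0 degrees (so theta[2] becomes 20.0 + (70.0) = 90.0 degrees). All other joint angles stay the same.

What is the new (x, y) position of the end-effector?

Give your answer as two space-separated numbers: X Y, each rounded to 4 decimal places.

joint[0] = (0.0000, 0.0000)  (base)
link 0: phi[0] = -60 = -60 deg
  cos(-60 deg) = 0.5000, sin(-60 deg) = -0.8660
  joint[1] = (0.0000, 0.0000) + 2.5 * (0.5000, -0.8660) = (0.0000 + 1.2500, 0.0000 + -2.1651) = (1.2500, -2.1651)
link 1: phi[1] = -60 + 60 = 0 deg
  cos(0 deg) = 1.0000, sin(0 deg) = 0.0000
  joint[2] = (1.2500, -2.1651) + 3 * (1.0000, 0.0000) = (1.2500 + 3.0000, -2.1651 + 0.0000) = (4.2500, -2.1651)
link 2: phi[2] = -60 + 60 + 90 = 90 deg
  cos(90 deg) = 0.0000, sin(90 deg) = 1.0000
  joint[3] = (4.2500, -2.1651) + 1.6 * (0.0000, 1.0000) = (4.2500 + 0.0000, -2.1651 + 1.6000) = (4.2500, -0.5651)
End effector: (4.2500, -0.5651)

Answer: 4.2500 -0.5651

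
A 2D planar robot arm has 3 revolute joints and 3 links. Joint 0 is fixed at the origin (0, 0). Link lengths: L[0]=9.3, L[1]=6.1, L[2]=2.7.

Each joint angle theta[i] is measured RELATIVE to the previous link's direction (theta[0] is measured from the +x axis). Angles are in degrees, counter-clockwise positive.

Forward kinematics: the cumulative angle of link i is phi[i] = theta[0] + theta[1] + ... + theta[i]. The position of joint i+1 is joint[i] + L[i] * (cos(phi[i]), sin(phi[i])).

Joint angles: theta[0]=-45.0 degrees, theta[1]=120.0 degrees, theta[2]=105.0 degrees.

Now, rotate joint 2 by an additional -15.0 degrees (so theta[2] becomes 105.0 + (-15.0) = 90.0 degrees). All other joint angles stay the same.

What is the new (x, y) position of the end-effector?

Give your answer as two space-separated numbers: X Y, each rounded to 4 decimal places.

joint[0] = (0.0000, 0.0000)  (base)
link 0: phi[0] = -45 = -45 deg
  cos(-45 deg) = 0.7071, sin(-45 deg) = -0.7071
  joint[1] = (0.0000, 0.0000) + 9.3 * (0.7071, -0.7071) = (0.0000 + 6.5761, 0.0000 + -6.5761) = (6.5761, -6.5761)
link 1: phi[1] = -45 + 120 = 75 deg
  cos(75 deg) = 0.2588, sin(75 deg) = 0.9659
  joint[2] = (6.5761, -6.5761) + 6.1 * (0.2588, 0.9659) = (6.5761 + 1.5788, -6.5761 + 5.8921) = (8.1549, -0.6839)
link 2: phi[2] = -45 + 120 + 90 = 165 deg
  cos(165 deg) = -0.9659, sin(165 deg) = 0.2588
  joint[3] = (8.1549, -0.6839) + 2.7 * (-0.9659, 0.2588) = (8.1549 + -2.6080, -0.6839 + 0.6988) = (5.5469, 0.0149)
End effector: (5.5469, 0.0149)

Answer: 5.5469 0.0149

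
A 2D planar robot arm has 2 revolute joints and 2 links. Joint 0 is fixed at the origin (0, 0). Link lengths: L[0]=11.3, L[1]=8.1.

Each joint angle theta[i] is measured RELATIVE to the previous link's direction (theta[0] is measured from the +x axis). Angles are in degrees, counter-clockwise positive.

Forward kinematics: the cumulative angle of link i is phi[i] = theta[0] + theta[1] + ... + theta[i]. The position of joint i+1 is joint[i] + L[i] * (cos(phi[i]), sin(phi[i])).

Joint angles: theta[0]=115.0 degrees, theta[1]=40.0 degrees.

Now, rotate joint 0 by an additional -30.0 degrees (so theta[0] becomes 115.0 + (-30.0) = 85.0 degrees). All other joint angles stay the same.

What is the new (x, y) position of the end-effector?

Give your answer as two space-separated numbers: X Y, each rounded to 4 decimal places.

joint[0] = (0.0000, 0.0000)  (base)
link 0: phi[0] = 85 = 85 deg
  cos(85 deg) = 0.0872, sin(85 deg) = 0.9962
  joint[1] = (0.0000, 0.0000) + 11.3 * (0.0872, 0.9962) = (0.0000 + 0.9849, 0.0000 + 11.2570) = (0.9849, 11.2570)
link 1: phi[1] = 85 + 40 = 125 deg
  cos(125 deg) = -0.5736, sin(125 deg) = 0.8192
  joint[2] = (0.9849, 11.2570) + 8.1 * (-0.5736, 0.8192) = (0.9849 + -4.6460, 11.2570 + 6.6351) = (-3.6611, 17.8921)
End effector: (-3.6611, 17.8921)

Answer: -3.6611 17.8921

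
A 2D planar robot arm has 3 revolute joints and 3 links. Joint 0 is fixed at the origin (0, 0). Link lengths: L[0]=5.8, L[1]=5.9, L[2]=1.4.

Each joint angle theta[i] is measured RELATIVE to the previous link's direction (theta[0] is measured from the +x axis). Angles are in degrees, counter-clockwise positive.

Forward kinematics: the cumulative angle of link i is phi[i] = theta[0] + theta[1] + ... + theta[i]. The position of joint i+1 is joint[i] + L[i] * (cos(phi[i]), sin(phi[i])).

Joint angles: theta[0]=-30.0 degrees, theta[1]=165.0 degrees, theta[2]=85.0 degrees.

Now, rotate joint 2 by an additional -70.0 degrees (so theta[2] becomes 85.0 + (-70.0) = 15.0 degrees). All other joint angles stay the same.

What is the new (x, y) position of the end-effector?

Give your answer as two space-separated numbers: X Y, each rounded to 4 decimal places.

Answer: -0.3614 1.9719

Derivation:
joint[0] = (0.0000, 0.0000)  (base)
link 0: phi[0] = -30 = -30 deg
  cos(-30 deg) = 0.8660, sin(-30 deg) = -0.5000
  joint[1] = (0.0000, 0.0000) + 5.8 * (0.8660, -0.5000) = (0.0000 + 5.0229, 0.0000 + -2.9000) = (5.0229, -2.9000)
link 1: phi[1] = -30 + 165 = 135 deg
  cos(135 deg) = -0.7071, sin(135 deg) = 0.7071
  joint[2] = (5.0229, -2.9000) + 5.9 * (-0.7071, 0.7071) = (5.0229 + -4.1719, -2.9000 + 4.1719) = (0.8510, 1.2719)
link 2: phi[2] = -30 + 165 + 15 = 150 deg
  cos(150 deg) = -0.8660, sin(150 deg) = 0.5000
  joint[3] = (0.8510, 1.2719) + 1.4 * (-0.8660, 0.5000) = (0.8510 + -1.2124, 1.2719 + 0.7000) = (-0.3614, 1.9719)
End effector: (-0.3614, 1.9719)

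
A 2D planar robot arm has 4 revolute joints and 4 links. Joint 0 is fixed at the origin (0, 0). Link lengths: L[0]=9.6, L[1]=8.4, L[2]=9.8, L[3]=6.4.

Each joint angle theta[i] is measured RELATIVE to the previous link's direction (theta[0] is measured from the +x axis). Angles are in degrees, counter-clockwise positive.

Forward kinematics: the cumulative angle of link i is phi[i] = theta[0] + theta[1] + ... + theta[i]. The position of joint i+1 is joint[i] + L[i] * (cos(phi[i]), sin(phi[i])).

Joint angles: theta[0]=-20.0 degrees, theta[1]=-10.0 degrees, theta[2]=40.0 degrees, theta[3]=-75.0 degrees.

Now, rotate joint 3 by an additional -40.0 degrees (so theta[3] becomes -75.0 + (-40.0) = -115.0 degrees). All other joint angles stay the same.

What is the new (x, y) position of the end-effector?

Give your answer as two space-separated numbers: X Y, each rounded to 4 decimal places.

Answer: 24.2903 -11.9636

Derivation:
joint[0] = (0.0000, 0.0000)  (base)
link 0: phi[0] = -20 = -20 deg
  cos(-20 deg) = 0.9397, sin(-20 deg) = -0.3420
  joint[1] = (0.0000, 0.0000) + 9.6 * (0.9397, -0.3420) = (0.0000 + 9.0210, 0.0000 + -3.2834) = (9.0210, -3.2834)
link 1: phi[1] = -20 + -10 = -30 deg
  cos(-30 deg) = 0.8660, sin(-30 deg) = -0.5000
  joint[2] = (9.0210, -3.2834) + 8.4 * (0.8660, -0.5000) = (9.0210 + 7.2746, -3.2834 + -4.2000) = (16.2957, -7.4834)
link 2: phi[2] = -20 + -10 + 40 = 10 deg
  cos(10 deg) = 0.9848, sin(10 deg) = 0.1736
  joint[3] = (16.2957, -7.4834) + 9.8 * (0.9848, 0.1736) = (16.2957 + 9.6511, -7.4834 + 1.7018) = (25.9468, -5.7816)
link 3: phi[3] = -20 + -10 + 40 + -115 = -105 deg
  cos(-105 deg) = -0.2588, sin(-105 deg) = -0.9659
  joint[4] = (25.9468, -5.7816) + 6.4 * (-0.2588, -0.9659) = (25.9468 + -1.6564, -5.7816 + -6.1819) = (24.2903, -11.9636)
End effector: (24.2903, -11.9636)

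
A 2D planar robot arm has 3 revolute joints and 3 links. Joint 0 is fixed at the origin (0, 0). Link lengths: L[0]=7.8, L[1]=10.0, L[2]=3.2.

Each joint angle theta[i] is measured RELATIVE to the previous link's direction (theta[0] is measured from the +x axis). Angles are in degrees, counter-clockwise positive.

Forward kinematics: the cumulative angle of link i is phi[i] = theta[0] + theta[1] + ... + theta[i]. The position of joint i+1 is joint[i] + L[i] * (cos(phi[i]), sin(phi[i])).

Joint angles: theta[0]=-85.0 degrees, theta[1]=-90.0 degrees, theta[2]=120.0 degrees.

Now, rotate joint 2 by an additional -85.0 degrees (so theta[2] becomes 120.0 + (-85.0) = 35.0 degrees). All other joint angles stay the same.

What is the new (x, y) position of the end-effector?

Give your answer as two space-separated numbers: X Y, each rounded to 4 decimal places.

joint[0] = (0.0000, 0.0000)  (base)
link 0: phi[0] = -85 = -85 deg
  cos(-85 deg) = 0.0872, sin(-85 deg) = -0.9962
  joint[1] = (0.0000, 0.0000) + 7.8 * (0.0872, -0.9962) = (0.0000 + 0.6798, 0.0000 + -7.7703) = (0.6798, -7.7703)
link 1: phi[1] = -85 + -90 = -175 deg
  cos(-175 deg) = -0.9962, sin(-175 deg) = -0.0872
  joint[2] = (0.6798, -7.7703) + 10 * (-0.9962, -0.0872) = (0.6798 + -9.9619, -7.7703 + -0.8716) = (-9.2821, -8.6419)
link 2: phi[2] = -85 + -90 + 35 = -140 deg
  cos(-140 deg) = -0.7660, sin(-140 deg) = -0.6428
  joint[3] = (-9.2821, -8.6419) + 3.2 * (-0.7660, -0.6428) = (-9.2821 + -2.4513, -8.6419 + -2.0569) = (-11.7335, -10.6988)
End effector: (-11.7335, -10.6988)

Answer: -11.7335 -10.6988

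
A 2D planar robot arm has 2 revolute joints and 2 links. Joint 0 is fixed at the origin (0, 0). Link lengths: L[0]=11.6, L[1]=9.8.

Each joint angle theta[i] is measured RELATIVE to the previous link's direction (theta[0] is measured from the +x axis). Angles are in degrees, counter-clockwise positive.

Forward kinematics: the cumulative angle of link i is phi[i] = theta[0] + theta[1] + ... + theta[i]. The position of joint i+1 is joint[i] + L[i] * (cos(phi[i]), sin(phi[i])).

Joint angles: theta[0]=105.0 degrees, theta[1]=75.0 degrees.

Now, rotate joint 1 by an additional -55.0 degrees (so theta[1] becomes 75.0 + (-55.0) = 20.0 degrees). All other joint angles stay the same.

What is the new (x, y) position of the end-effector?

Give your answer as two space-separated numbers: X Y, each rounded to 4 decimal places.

joint[0] = (0.0000, 0.0000)  (base)
link 0: phi[0] = 105 = 105 deg
  cos(105 deg) = -0.2588, sin(105 deg) = 0.9659
  joint[1] = (0.0000, 0.0000) + 11.6 * (-0.2588, 0.9659) = (0.0000 + -3.0023, 0.0000 + 11.2047) = (-3.0023, 11.2047)
link 1: phi[1] = 105 + 20 = 125 deg
  cos(125 deg) = -0.5736, sin(125 deg) = 0.8192
  joint[2] = (-3.0023, 11.2047) + 9.8 * (-0.5736, 0.8192) = (-3.0023 + -5.6210, 11.2047 + 8.0277) = (-8.6233, 19.2324)
End effector: (-8.6233, 19.2324)

Answer: -8.6233 19.2324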